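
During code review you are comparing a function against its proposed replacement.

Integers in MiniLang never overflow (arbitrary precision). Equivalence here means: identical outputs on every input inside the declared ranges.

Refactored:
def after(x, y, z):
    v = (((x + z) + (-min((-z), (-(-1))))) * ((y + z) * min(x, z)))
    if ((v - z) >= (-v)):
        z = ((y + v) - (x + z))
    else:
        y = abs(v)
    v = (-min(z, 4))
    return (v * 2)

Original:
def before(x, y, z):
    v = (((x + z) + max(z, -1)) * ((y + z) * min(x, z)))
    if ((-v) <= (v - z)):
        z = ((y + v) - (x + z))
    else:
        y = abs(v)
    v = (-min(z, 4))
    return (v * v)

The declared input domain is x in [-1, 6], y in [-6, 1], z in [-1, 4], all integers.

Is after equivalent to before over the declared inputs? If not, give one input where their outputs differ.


Try x=-1, y=-6, z=-1.
before: v becomes -21; next ((-v) <= (v - z)) evaluates to false; next y becomes 21; next v becomes 1; next final value 1
after: v becomes -21; next ((v - z) >= (-v)) evaluates to false; next y becomes 21; next v becomes 1; next final value 2
1 and 2 differ, so these are not the same function on this domain.
verdict: not equivalent; witness: x=-1, y=-6, z=-1


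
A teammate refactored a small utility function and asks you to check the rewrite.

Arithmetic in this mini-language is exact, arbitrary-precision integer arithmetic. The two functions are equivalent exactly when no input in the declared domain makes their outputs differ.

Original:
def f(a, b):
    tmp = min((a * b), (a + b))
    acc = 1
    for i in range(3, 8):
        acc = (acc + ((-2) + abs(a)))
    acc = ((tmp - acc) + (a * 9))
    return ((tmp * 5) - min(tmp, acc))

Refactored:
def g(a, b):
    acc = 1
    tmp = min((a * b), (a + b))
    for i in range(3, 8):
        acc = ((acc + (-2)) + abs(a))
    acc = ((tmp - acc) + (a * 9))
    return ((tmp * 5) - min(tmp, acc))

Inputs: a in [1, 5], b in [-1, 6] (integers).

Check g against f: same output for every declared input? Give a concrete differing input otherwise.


The two are interchangeable: same computation, different form, and every declared input agrees.
Spot check at a=3, b=5 — f: tmp=8, then acc=1, then (i=3), then acc=2, then (i=4), then acc=3, then (i=5), then acc=4, then (i=6), then acc=5, then (i=7), then acc=6, then acc=29, then returns 32. g: acc=1, then tmp=8, then (i=3), then acc=2, then (i=4), then acc=3, then (i=5), then acc=4, then (i=6), then acc=5, then (i=7), then acc=6, then acc=29, then returns 32. Both give 32.
An exhaustive pass over the 40 declared inputs shows identical outputs.
verdict: equivalent


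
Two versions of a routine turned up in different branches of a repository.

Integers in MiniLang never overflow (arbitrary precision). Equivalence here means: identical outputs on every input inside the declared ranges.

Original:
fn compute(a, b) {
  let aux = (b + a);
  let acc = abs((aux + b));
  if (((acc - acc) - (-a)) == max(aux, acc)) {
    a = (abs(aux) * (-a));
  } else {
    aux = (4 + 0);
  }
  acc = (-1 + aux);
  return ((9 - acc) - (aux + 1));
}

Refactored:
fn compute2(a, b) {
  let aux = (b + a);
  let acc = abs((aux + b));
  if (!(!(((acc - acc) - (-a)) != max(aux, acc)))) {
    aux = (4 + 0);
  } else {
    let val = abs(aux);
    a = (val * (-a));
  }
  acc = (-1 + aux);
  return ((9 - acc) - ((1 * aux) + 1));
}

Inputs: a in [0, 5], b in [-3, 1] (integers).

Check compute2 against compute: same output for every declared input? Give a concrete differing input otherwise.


Comparing the listings, the differences include: statement counts differ; arithmetic usage differs; constant usage differs; local variable names differ; boolean connective usage differs; comparison usage differs.
As a probe, take a=1, b=0: compute runs aux := 1 | acc := 1 | (((acc - acc) - (-a)) == max(aux, acc)): true | a := -1 | acc := 0 | result 7; compute2 runs aux := 1 | acc := 1 | (!(!(((acc - acc) - (-a)) != max(aux, acc)))): false | val := 1 | a := -1 | acc := 0 | result 7; both end at 7.
Every one of the 30 inputs gives matching results.
verdict: equivalent


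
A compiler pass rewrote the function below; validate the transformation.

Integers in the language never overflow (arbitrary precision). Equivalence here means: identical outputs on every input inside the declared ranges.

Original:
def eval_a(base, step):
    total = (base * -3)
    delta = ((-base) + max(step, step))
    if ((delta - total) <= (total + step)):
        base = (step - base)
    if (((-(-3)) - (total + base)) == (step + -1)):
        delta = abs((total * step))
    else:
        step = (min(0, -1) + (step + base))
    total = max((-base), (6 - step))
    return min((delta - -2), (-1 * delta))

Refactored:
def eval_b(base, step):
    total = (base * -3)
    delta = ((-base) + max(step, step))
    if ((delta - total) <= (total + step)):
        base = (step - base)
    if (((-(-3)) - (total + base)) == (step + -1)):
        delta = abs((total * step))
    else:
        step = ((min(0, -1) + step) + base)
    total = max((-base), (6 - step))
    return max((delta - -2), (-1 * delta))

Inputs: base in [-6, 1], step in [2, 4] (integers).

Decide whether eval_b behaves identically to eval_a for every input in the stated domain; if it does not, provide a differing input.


Try base=-6, step=2.
eval_a: total := 18 | delta := 8 | ((delta - total) <= (total + step)): true | base := 8 | (((-(-3)) - (total + base)) == (step + -1)): false | step := 9 | total := -3 | result -8
eval_b: total := 18 | delta := 8 | ((delta - total) <= (total + step)): true | base := 8 | (((-(-3)) - (total + base)) == (step + -1)): false | step := 9 | total := -3 | result 10
-8 and 10 differ, so these are not the same function on this domain.
verdict: not equivalent; witness: base=-6, step=2


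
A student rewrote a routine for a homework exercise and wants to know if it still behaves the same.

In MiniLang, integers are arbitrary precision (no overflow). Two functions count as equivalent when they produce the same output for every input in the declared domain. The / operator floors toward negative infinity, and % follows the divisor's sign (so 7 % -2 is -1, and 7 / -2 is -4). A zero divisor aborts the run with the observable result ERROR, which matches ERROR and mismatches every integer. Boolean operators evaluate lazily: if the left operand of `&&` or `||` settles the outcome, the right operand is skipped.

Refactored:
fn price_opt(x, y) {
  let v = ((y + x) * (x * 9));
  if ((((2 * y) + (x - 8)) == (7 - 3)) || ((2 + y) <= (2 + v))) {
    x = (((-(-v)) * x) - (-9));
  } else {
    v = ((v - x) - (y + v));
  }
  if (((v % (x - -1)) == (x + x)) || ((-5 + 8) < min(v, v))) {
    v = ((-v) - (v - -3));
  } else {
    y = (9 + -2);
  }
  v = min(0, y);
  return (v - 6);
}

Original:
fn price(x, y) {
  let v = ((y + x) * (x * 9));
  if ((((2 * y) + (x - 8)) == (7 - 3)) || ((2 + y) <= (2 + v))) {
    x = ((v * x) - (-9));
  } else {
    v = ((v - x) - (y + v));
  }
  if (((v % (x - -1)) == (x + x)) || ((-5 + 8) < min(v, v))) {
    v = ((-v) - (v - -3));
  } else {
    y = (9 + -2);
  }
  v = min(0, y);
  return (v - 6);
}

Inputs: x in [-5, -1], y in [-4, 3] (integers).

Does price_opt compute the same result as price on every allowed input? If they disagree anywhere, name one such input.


The two are interchangeable: same computation, different form, and every declared input agrees.
Spot check at x=-4, y=-4 — price: v := 288 | ((((2 * y) + (x - 8)) == (7 - 3)) || ((2 + y) <= (2 + v))): true | x := -1143 | (((v % (x - -1)) == (x + x)) || ((-5 + 8) < min(v, v))): true | v := -579 | v := -4 | result -10. price_opt: v := 288 | ((((2 * y) + (x - 8)) == (7 - 3)) || ((2 + y) <= (2 + v))): true | x := -1143 | (((v % (x - -1)) == (x + x)) || ((-5 + 8) < min(v, v))): true | v := -579 | v := -4 | result -10. Both give -10.
Every one of the 40 inputs gives matching results.
verdict: equivalent


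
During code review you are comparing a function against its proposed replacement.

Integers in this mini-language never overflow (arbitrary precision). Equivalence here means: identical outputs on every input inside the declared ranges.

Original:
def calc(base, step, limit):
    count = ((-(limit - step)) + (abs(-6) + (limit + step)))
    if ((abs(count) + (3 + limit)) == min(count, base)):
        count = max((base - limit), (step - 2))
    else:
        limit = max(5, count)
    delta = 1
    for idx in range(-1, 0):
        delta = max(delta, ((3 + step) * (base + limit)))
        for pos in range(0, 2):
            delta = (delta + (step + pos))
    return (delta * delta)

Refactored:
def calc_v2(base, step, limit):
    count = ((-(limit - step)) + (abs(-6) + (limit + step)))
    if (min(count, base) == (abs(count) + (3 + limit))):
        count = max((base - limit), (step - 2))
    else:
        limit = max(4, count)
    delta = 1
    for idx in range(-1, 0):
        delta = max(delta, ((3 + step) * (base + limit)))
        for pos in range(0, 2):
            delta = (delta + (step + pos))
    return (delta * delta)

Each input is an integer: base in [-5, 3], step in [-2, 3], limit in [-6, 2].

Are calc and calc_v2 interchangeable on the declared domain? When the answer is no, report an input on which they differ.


Not equivalent: base=-4, step=-1, limit=-6 separates them (1 vs 0).
calc: count := 4 | ((abs(count) + (3 + limit)) == min(count, base)): false | limit := 5 | delta := 1 | iter idx=-1: | delta := 2 | iter pos=0: | delta := 1 | iter pos=1: | delta := 1 | result 1
calc_v2: count := 4 | (min(count, base) == (abs(count) + (3 + limit))): false | limit := 4 | delta := 1 | iter idx=-1: | delta := 1 | iter pos=0: | delta := 0 | iter pos=1: | delta := 0 | result 0
verdict: not equivalent; witness: base=-4, step=-1, limit=-6


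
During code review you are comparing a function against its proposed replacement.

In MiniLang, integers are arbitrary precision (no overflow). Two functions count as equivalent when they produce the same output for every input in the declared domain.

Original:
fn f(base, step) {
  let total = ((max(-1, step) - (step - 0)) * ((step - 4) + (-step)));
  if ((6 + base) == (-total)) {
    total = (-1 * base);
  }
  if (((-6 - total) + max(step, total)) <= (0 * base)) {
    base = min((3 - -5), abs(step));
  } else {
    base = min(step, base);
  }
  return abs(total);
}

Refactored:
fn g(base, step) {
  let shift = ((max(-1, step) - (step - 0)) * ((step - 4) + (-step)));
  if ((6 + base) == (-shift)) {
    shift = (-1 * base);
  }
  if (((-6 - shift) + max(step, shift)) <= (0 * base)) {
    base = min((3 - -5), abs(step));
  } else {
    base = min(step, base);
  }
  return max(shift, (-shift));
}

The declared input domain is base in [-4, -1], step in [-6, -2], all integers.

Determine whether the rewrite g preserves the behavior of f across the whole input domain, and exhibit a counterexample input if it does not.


Although min/max/abs usage differs, local variable names differ, 20/20 inputs agree.
verdict: equivalent


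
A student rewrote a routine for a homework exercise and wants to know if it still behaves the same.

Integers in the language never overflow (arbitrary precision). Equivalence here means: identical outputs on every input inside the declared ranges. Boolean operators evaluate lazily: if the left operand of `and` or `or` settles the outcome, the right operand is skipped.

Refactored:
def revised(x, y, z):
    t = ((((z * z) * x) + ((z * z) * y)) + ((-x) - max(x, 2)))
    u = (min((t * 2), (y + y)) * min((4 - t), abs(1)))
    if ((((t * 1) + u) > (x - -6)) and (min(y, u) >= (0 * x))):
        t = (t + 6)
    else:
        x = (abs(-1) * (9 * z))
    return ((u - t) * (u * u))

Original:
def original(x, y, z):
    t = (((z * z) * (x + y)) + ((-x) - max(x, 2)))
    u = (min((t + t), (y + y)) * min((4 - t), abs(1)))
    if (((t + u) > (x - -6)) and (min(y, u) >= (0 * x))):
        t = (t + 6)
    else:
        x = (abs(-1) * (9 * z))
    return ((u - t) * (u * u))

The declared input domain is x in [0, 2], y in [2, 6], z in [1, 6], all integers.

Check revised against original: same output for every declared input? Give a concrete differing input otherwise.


The two versions differ — the changes include constant usage differs; also arithmetic usage differs.
As a probe, take x=0, y=3, z=6: original runs t=106, then u=-612, then (((t + u) > (x - -6)) and (min(y, u) >= (0 * x))) is false, then x=54, then returns -268922592; revised runs t=106, then u=-612, then ((((t * 1) + u) > (x - -6)) and (min(y, u) >= (0 * x))) is false, then x=54, then returns -268922592; both end at -268922592.
Every one of the 90 inputs gives matching results.
verdict: equivalent


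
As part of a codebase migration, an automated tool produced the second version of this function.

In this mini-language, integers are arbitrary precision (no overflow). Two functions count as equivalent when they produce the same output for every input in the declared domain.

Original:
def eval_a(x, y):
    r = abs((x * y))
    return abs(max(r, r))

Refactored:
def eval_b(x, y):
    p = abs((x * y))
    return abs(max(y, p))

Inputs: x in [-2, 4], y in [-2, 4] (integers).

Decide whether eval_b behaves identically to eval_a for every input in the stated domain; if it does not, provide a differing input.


There is a counterexample at x=0, y=1: 0 on one side, 1 on the other.
eval_a: r=0, then returns 0
eval_b: p=0, then returns 1
verdict: not equivalent; witness: x=0, y=1


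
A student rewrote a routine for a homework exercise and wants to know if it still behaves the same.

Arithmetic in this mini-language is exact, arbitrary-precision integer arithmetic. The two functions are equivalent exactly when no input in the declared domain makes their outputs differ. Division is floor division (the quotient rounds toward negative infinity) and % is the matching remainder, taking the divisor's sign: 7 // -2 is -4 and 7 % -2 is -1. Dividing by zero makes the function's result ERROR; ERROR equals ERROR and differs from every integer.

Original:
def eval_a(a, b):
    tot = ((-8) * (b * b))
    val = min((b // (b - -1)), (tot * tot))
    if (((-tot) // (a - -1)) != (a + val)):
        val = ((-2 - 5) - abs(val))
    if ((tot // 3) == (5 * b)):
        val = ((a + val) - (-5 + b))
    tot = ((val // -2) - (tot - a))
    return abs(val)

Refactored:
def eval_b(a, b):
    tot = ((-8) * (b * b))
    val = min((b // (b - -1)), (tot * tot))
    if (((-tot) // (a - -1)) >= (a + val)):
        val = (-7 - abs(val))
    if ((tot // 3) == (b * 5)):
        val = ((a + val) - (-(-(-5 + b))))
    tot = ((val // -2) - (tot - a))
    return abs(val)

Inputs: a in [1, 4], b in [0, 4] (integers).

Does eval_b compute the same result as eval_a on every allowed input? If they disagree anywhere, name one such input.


Not equivalent: a=1, b=0 separates them (1 vs 6).
eval_a: tot becomes 0; next val becomes 0; next (((-tot) // (a - -1)) != (a + val)) evaluates to true; next val becomes -7; next ((tot // 3) == (5 * b)) evaluates to true; next val becomes -1; next tot becomes 1; next final value 1
eval_b: tot becomes 0; next val becomes 0; next (((-tot) // (a - -1)) >= (a + val)) evaluates to false; next ((tot // 3) == (b * 5)) evaluates to true; next val becomes 6; next tot becomes -2; next final value 6
verdict: not equivalent; witness: a=1, b=0


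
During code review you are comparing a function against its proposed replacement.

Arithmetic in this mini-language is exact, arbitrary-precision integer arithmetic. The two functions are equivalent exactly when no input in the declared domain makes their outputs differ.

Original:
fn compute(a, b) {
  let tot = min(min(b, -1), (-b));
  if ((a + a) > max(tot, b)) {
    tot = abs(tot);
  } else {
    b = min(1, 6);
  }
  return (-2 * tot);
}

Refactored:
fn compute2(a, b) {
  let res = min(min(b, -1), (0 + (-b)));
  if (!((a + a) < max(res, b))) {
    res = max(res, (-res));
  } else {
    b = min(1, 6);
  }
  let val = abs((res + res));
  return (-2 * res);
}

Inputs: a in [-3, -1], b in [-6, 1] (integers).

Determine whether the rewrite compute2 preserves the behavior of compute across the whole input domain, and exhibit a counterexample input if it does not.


Try a=-3, b=-6.
compute: tot becomes -6; next ((a + a) > max(tot, b)) evaluates to false; next b becomes 1; next final value 12
compute2: res becomes -6; next (!((a + a) < max(res, b))) evaluates to true; next res becomes 6; next val becomes 12; next final value -12
12 against -12: the behavior changed.
verdict: not equivalent; witness: a=-3, b=-6


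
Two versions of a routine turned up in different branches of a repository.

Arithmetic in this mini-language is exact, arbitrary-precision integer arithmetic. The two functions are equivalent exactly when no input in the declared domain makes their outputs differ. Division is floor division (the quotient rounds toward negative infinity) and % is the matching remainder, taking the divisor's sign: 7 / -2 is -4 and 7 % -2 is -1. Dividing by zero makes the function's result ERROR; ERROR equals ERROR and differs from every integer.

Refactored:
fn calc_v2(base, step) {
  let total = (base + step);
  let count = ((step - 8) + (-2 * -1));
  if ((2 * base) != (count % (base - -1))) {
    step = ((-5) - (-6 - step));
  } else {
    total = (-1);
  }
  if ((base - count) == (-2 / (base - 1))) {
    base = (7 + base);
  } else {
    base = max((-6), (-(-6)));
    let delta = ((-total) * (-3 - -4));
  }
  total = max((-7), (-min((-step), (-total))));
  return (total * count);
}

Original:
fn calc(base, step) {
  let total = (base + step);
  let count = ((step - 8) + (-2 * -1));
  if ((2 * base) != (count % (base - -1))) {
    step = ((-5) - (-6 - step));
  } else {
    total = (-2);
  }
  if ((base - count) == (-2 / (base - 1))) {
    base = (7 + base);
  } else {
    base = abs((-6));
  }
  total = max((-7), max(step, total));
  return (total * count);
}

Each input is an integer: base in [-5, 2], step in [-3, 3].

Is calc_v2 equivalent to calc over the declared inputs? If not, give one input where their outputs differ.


At base=0, step=-3: calc gives 18, calc_v2 gives 9.
verdict: not equivalent; witness: base=0, step=-3


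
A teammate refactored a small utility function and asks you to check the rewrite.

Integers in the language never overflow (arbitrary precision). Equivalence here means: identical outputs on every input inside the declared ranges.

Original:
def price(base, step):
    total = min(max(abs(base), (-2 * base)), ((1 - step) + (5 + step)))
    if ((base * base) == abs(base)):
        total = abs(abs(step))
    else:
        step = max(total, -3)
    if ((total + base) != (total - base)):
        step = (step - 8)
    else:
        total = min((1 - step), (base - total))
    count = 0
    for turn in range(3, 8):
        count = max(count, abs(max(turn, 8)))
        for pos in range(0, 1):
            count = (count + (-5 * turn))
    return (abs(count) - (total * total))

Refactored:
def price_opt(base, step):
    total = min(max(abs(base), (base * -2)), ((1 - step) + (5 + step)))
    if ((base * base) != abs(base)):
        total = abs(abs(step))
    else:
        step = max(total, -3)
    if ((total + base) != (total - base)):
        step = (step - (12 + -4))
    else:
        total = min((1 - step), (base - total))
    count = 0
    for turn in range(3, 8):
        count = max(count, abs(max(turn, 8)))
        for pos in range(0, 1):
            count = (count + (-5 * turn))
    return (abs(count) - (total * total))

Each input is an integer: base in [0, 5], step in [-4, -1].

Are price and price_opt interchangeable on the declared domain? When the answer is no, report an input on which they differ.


At base=0, step=-4: price gives 11, price_opt gives 27.
verdict: not equivalent; witness: base=0, step=-4


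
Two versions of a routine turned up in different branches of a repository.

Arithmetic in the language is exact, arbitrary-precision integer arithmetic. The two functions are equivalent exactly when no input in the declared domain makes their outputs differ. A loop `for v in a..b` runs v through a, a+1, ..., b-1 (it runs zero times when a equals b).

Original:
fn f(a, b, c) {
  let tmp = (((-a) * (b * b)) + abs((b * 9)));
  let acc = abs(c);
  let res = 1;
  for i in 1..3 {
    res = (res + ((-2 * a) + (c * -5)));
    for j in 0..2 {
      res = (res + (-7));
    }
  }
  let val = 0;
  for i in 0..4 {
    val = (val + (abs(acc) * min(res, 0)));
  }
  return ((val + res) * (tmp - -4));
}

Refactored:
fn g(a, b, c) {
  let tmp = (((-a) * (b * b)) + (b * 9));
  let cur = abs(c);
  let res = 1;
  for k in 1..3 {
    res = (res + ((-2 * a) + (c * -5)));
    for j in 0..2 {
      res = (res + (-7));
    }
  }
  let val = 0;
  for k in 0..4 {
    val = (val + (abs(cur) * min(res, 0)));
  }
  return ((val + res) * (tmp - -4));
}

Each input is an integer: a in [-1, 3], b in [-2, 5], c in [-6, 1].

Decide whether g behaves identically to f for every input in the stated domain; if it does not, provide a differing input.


Take a=-1, b=-2, c=-6.
f: tmp = 22; acc = 6; res = 1; [i=1]; res = 33; [j=0]; res = 26; [j=1]; res = 19; [i=2]; res = 51; [j=0]; res = 44; [j=1]; res = 37; val = 0; [i=0]; val = 0; [i=1]; val = 0; [i=2]; val = 0; [i=3]; val = 0; return 962
g: tmp = -14; cur = 6; res = 1; [k=1]; res = 33; [j=0]; res = 26; [j=1]; res = 19; [k=2]; res = 51; [j=0]; res = 44; [j=1]; res = 37; val = 0; [k=0]; val = 0; [k=1]; val = 0; [k=2]; val = 0; [k=3]; val = 0; return -370
962 and -370 differ, so these are not the same function on this domain.
verdict: not equivalent; witness: a=-1, b=-2, c=-6


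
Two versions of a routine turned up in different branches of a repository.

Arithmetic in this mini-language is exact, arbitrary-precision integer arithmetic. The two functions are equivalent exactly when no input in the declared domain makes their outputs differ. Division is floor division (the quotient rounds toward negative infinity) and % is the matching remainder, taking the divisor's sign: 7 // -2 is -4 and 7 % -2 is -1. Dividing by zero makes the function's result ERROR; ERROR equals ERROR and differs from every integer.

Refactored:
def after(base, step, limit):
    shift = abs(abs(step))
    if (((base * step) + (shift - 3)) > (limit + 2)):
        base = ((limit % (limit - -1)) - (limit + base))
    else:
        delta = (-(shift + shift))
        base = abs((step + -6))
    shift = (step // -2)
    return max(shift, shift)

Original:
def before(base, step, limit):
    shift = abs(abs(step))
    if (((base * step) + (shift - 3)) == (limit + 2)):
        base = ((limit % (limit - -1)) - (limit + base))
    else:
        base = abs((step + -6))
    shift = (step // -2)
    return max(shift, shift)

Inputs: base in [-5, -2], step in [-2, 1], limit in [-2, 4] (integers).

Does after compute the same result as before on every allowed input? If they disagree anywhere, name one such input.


Run the pair on base=-5, step=-2, limit=-1.
before: shift := 2 | (((base * step) + (shift - 3)) == (limit + 2)): false | base := 8 | shift := 1 | result 1
after: shift := 2 | (((base * step) + (shift - 3)) > (limit + 2)): true | divide-by-zero, output ERROR
1 != ERROR, so the rewrite changes behavior.
verdict: not equivalent; witness: base=-5, step=-2, limit=-1


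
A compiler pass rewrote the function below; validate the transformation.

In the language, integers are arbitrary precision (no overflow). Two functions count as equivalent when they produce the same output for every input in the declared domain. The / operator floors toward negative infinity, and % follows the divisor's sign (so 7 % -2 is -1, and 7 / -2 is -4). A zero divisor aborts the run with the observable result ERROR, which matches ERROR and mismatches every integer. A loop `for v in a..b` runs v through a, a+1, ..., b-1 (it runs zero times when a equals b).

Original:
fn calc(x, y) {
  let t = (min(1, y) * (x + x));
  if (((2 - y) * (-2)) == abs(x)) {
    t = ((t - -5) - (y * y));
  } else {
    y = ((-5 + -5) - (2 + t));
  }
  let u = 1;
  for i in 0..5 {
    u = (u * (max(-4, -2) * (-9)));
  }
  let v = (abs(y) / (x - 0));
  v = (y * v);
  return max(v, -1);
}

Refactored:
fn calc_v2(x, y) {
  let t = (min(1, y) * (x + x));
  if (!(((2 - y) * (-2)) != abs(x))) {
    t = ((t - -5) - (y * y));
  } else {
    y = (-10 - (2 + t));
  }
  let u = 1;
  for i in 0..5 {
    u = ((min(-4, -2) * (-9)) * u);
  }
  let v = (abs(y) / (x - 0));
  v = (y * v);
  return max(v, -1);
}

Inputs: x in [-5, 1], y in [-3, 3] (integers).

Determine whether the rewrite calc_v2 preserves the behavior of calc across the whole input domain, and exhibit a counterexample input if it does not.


Equivalent. The edit looks behavioral (`max(-4, -2)` became `min(-4, -2)`), but over these ranges it never changes the outcome.
Sweeping the whole domain (49 inputs) finds no disagreement.
One worked example (x=-1, y=3) — calc: t = -2; (((2 - y) * (-2)) == abs(x)) -> false; y = -10; u = 1; [i=0]; u = 18; [i=1]; u = 324; [i=2]; u = 5832; [i=3]; u = 104976; [i=4]; u = 1889568; v = -10; v = 100; return 100; calc_v2: t = -2; (!(((2 - y) * (-2)) != abs(x))) -> false; y = -10; u = 1; [i=0]; u = 36; [i=1]; u = 1296; [i=2]; u = 46656; [i=3]; u = 1679616; [i=4]; u = 60466176; v = -10; v = 100; return 100; agreement on 100.
verdict: equivalent


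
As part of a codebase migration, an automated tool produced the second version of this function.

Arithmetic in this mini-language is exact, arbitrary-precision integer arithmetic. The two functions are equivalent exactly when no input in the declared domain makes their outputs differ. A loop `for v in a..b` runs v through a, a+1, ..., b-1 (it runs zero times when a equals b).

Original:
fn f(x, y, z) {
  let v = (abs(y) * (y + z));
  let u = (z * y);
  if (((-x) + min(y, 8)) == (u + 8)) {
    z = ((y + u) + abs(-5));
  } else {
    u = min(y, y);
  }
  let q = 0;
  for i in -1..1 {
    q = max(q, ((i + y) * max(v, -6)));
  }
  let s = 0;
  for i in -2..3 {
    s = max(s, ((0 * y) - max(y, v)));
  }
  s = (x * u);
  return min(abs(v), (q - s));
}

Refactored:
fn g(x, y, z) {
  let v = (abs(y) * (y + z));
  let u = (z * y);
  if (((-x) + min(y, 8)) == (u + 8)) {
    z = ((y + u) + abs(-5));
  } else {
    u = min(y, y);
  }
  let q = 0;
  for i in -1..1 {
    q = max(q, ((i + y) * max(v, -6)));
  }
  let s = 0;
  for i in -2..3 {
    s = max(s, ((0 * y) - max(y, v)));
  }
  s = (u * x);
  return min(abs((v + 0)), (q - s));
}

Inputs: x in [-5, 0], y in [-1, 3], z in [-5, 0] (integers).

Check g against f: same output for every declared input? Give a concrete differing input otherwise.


Equivalent — the differences include constant usage differs; arithmetic usage differs, yet no declared input distinguishes the two.
As a probe, take x=-1, y=3, z=-5: f runs v becomes -6; next u becomes -15; next (((-x) + min(y, 8)) == (u + 8)) evaluates to false; next u becomes 3; next q becomes 0; next at i=-1:; next q becomes 0; next at i=0:; next q becomes 0; next s becomes 0; next at i=-2:; next s becomes 0; next at i=-1:; next s becomes 0; next at i=0:; next s becomes 0; next at i=1:; next s becomes 0; next at i=2:; next s becomes 0; next s becomes -3; next final value 3; g runs v becomes -6; next u becomes -15; next (((-x) + min(y, 8)) == (u + 8)) evaluates to false; next u becomes 3; next q becomes 0; next at i=-1:; next q becomes 0; next at i=0:; next q becomes 0; next s becomes 0; next at i=-2:; next s becomes 0; next at i=-1:; next s becomes 0; next at i=0:; next s becomes 0; next at i=1:; next s becomes 0; next at i=2:; next s becomes 0; next s becomes -3; next final value 3; both end at 3.
Across all 180 domain points the two functions coincide.
verdict: equivalent


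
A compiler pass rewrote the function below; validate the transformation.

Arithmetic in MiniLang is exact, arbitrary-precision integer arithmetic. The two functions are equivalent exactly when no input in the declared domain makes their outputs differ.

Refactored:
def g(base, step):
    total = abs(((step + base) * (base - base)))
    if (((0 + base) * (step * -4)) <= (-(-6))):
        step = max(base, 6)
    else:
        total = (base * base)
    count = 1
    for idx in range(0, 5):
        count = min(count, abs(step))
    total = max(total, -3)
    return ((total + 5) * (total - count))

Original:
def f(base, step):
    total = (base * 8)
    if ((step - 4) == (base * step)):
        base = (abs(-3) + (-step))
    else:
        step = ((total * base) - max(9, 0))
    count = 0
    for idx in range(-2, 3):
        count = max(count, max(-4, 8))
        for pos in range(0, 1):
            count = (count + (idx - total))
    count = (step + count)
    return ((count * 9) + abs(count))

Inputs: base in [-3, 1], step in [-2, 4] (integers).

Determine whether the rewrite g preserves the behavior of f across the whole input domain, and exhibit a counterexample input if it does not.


The rewrite breaks on base=-3, step=-2, where the results are 1910 and -5.
f: total=-24, then ((step - 4) == (base * step)) is false, then step=63, then count=0, then (idx=-2), then count=8, then (pos=0), then count=30, then (idx=-1), then count=30, then (pos=0), then count=53, then (idx=0), then count=53, then (pos=0), then count=77, then (idx=1), then count=77, then (pos=0), then count=102, then (idx=2), then count=102, then (pos=0), then count=128, then count=191, then returns 1910
g: total=0, then (((0 + base) * (step * -4)) <= (-(-6))) is true, then step=6, then count=1, then (idx=0), then count=1, then (idx=1), then count=1, then (idx=2), then count=1, then (idx=3), then count=1, then (idx=4), then count=1, then total=0, then returns -5
verdict: not equivalent; witness: base=-3, step=-2


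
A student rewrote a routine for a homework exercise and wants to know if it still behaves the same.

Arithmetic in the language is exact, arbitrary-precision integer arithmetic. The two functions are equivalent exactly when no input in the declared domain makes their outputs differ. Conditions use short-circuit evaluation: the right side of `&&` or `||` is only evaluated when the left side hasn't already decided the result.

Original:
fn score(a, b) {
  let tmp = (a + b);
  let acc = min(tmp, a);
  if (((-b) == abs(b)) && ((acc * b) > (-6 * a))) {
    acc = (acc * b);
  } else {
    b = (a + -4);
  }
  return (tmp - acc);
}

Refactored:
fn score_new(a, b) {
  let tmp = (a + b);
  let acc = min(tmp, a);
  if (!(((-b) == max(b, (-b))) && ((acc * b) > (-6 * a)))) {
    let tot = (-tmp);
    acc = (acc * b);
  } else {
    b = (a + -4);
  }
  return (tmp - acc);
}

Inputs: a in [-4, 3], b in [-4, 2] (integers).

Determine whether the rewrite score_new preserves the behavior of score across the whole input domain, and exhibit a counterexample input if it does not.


There is a counterexample at a=-4, b=-4: -40 on one side, 0 on the other.
score: tmp=-8, then acc=-8, then (((-b) == abs(b)) && ((acc * b) > (-6 * a))) is true, then acc=32, then returns -40
score_new: tmp=-8, then acc=-8, then (!(((-b) == max(b, (-b))) && ((acc * b) > (-6 * a)))) is false, then b=-8, then returns 0
verdict: not equivalent; witness: a=-4, b=-4


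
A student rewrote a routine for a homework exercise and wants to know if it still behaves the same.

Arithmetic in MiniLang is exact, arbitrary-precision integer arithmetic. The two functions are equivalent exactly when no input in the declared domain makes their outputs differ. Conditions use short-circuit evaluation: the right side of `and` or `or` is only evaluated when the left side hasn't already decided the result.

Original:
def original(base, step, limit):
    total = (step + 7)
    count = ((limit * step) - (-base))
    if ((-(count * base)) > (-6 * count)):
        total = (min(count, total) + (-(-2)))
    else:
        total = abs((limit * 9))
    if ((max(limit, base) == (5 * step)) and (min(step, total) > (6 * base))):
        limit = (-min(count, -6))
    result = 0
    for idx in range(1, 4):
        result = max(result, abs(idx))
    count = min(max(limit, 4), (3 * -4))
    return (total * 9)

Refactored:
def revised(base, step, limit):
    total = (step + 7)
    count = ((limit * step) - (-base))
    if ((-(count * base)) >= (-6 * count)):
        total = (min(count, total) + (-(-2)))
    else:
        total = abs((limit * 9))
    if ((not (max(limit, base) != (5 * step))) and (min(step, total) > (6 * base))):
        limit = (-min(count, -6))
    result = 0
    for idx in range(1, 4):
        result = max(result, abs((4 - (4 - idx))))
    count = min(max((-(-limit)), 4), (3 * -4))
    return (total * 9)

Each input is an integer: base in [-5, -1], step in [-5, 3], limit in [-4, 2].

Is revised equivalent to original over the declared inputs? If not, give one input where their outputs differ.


Evaluate both at base=-5, step=-5, limit=-1.
original: total = 2; count = 0; ((-(count * base)) > (-6 * count)) -> false; total = 9; ((max(limit, base) == (5 * step)) and (min(step, total) > (6 * base))) -> false; result = 0; [idx=1]; result = 1; [idx=2]; result = 2; [idx=3]; result = 3; count = -12; return 81
revised: total = 2; count = 0; ((-(count * base)) >= (-6 * count)) -> true; total = 2; ((not (max(limit, base) != (5 * step))) and (min(step, total) > (6 * base))) -> false; result = 0; [idx=1]; result = 1; [idx=2]; result = 2; [idx=3]; result = 3; count = -12; return 18
81 vs 18 — the two versions disagree here.
verdict: not equivalent; witness: base=-5, step=-5, limit=-1


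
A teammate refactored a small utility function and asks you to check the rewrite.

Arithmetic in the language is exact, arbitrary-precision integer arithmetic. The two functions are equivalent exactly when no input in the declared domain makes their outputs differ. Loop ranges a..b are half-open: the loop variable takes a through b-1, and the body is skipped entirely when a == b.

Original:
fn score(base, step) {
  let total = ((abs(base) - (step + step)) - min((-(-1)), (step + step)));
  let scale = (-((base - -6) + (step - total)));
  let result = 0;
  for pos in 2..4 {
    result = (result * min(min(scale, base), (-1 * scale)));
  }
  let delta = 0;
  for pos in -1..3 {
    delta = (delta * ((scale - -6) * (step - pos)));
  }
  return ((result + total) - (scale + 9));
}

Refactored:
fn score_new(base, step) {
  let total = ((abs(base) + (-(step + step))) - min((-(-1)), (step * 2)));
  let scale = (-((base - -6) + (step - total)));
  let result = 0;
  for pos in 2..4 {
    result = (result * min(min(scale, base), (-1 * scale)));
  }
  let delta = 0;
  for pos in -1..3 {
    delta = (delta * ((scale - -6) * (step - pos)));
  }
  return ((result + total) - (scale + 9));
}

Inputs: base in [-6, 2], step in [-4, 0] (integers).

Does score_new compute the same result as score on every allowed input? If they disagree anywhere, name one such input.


Reading the diff, among the changes: constant usage differs; and arithmetic usage differs.
Spot check at base=-1, step=-3 — score: total becomes 13; next scale becomes 11; next result becomes 0; next at pos=2:; next result becomes 0; next at pos=3:; next result becomes 0; next delta becomes 0; next at pos=-1:; next delta becomes 0; next at pos=0:; next delta becomes 0; next at pos=1:; next delta becomes 0; next at pos=2:; next delta becomes 0; next final value -7. score_new: total becomes 13; next scale becomes 11; next result becomes 0; next at pos=2:; next result becomes 0; next at pos=3:; next result becomes 0; next delta becomes 0; next at pos=-1:; next delta becomes 0; next at pos=0:; next delta becomes 0; next at pos=1:; next delta becomes 0; next at pos=2:; next delta becomes 0; next final value -7. Both give -7.
An exhaustive pass over the 45 declared inputs shows identical outputs.
verdict: equivalent


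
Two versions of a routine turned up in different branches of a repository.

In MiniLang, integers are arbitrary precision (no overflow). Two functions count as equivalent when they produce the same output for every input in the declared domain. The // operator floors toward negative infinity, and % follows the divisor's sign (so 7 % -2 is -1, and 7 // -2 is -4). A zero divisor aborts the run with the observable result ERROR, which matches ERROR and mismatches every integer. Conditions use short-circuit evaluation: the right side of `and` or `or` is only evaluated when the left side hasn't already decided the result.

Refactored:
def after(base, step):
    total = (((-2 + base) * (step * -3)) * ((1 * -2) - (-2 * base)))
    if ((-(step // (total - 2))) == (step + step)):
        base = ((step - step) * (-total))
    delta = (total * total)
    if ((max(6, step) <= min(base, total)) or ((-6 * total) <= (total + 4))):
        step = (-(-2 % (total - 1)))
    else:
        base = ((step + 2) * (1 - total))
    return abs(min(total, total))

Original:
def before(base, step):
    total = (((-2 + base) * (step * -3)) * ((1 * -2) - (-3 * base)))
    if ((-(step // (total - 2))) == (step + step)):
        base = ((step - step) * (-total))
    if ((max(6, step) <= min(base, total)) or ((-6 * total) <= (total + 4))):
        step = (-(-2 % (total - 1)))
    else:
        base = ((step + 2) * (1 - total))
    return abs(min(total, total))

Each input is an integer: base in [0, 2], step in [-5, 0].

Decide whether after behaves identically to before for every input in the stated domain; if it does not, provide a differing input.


Evaluate both at base=1, step=-5.
before: total=-15, then ((-(step // (total - 2))) == (step + step)) is false, then ((max(6, step) <= min(base, total)) or ((-6 * total) <= (total + 4))) is false, then base=-48, then returns 15
after: total=0, then ((-(step // (total - 2))) == (step + step)) is false, then delta=0, then ((max(6, step) <= min(base, total)) or ((-6 * total) <= (total + 4))) is true, then step=0, then returns 0
15 and 0 differ, so these are not the same function on this domain.
verdict: not equivalent; witness: base=1, step=-5


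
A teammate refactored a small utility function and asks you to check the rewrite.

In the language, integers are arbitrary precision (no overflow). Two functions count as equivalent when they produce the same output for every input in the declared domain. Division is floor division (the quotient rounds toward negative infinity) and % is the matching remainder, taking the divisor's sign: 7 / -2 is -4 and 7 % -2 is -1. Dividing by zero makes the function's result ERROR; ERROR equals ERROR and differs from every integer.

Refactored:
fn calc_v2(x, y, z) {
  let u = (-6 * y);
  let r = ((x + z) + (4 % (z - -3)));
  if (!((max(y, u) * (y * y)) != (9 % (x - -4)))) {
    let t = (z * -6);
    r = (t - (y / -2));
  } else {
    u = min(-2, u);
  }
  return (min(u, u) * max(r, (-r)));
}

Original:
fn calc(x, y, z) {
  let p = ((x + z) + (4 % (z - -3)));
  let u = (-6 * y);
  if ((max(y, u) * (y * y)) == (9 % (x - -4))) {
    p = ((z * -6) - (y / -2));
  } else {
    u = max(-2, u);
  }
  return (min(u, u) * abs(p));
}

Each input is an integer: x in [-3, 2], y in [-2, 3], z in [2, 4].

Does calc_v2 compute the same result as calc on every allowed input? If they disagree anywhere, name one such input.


There is a counterexample at x=-3, y=-2, z=2: 36 on one side, -6 on the other.
calc: p=3, then u=12, then ((max(y, u) * (y * y)) == (9 % (x - -4))) is false, then u=12, then returns 36
calc_v2: u=12, then r=3, then (!((max(y, u) * (y * y)) != (9 % (x - -4)))) is false, then u=-2, then returns -6
verdict: not equivalent; witness: x=-3, y=-2, z=2


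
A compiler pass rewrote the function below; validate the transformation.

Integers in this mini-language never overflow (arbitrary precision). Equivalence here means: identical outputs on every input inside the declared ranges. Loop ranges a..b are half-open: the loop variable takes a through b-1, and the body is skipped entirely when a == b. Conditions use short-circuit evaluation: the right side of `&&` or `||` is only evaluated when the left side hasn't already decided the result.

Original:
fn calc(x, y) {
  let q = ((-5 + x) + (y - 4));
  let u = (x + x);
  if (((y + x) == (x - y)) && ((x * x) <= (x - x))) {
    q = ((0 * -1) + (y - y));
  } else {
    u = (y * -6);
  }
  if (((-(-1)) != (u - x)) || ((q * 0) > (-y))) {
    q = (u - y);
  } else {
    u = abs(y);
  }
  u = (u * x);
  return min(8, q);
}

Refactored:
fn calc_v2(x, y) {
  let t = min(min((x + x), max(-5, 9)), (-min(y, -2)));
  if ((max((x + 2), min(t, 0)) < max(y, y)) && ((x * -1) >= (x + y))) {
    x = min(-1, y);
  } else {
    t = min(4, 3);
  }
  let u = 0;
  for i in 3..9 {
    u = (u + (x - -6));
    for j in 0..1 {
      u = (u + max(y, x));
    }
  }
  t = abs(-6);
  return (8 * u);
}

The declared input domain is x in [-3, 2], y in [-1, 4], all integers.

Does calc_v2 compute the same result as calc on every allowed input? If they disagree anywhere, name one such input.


The rewrite breaks on x=-3, y=-1, where the results are 7 and 96.
calc: q becomes -13; next u becomes -6; next (((y + x) == (x - y)) && ((x * x) <= (x - x))) evaluates to false; next u becomes 6; next (((-(-1)) != (u - x)) || ((q * 0) > (-y))) evaluates to true; next q becomes 7; next u becomes -18; next final value 7
calc_v2: t becomes -6; next ((max((x + 2), min(t, 0)) < max(y, y)) && ((x * -1) >= (x + y))) evaluates to false; next t becomes 3; next u becomes 0; next at i=3:; next u becomes 3; next at j=0:; next u becomes 2; next at i=4:; next u becomes 5; next at j=0:; next u becomes 4; next at i=5:; next u becomes 7; next at j=0:; next u becomes 6; next at i=6:; next u becomes 9; next at j=0:; next u becomes 8; next at i=7:; next u becomes 11; next at j=0:; next u becomes 10; next at i=8:; next u becomes 13; next at j=0:; next u becomes 12; next t becomes 6; next final value 96
verdict: not equivalent; witness: x=-3, y=-1
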